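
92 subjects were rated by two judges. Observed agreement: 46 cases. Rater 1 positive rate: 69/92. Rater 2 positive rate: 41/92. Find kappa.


P_o = 46/92 = 0.5
P_e = (69*41 + 23*51) / 8464 = 0.472826
kappa = (P_o - P_e) / (1 - P_e)
kappa = (0.5 - 0.472826) / (1 - 0.472826)
kappa = 0.0515

0.0515


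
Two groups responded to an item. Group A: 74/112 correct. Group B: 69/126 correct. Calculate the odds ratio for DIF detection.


Odds_A = 74/38 = 1.9474
Odds_B = 69/57 = 1.2105
OR = Odds_A / Odds_B = 1.9474 / 1.2105
Exactly, OR = (74 * 57) / (38 * 69) = 4218 / 2622
OR = 1.6087

1.6087


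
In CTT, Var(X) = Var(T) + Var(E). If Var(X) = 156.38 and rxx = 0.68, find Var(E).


var_true = rxx * var_obs = 0.68 * 156.38 = 106.3384
var_error = var_obs - var_true
var_error = 156.38 - 106.3384
var_error = 50.0416

50.0416


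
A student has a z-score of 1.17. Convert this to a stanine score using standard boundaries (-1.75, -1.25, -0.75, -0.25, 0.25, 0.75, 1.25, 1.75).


Stanine boundaries: [-1.75, -1.25, -0.75, -0.25, 0.25, 0.75, 1.25, 1.75]
z = 1.17
Check each boundary:
  z >= -1.75 -> could be stanine 2
  z >= -1.25 -> could be stanine 3
  z >= -0.75 -> could be stanine 4
  z >= -0.25 -> could be stanine 5
  z >= 0.25 -> could be stanine 6
  z >= 0.75 -> could be stanine 7
  z < 1.25
  z < 1.75
Highest qualifying boundary gives stanine = 7

7


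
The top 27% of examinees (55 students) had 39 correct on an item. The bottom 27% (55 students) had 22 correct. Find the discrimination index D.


p_upper = 39/55 = 0.7091
p_lower = 22/55 = 0.4
D = 0.7091 - 0.4 = 0.3091

0.3091


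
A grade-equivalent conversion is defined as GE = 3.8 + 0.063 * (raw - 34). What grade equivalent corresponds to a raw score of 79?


raw - median = 79 - 34 = 45
slope * diff = 0.063 * 45 = 2.835
GE = 3.8 + 2.835
GE = 6.635

6.635


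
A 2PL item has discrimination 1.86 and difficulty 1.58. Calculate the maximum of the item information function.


For 2PL, max info at theta = b = 1.58
I_max = a^2 / 4 = 1.86^2 / 4
= 3.4596 / 4
I_max = 0.8649

0.8649


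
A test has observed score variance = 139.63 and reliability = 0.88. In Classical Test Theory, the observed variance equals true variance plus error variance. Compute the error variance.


var_true = rxx * var_obs = 0.88 * 139.63 = 122.8744
var_error = var_obs - var_true
var_error = 139.63 - 122.8744
var_error = 16.7556

16.7556


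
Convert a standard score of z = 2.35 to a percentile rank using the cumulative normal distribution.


CDF(z) = 0.5 * (1 + erf(z/sqrt(2)))
erf(1.6617) = 0.9812
CDF = 0.9906
Percentile rank = 0.9906 * 100 = 99.06

99.06


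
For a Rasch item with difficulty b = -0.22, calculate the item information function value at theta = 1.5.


P = 1/(1+exp(-(1.5--0.22))) = 0.8481
I = P*(1-P) = 0.8481 * 0.1519
I = 0.1288

0.1288


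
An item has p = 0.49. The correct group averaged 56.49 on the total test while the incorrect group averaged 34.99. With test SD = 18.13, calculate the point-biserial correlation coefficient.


q = 1 - p = 0.51
rpb = ((M1 - M0) / SD) * sqrt(p * q)
rpb = ((56.49 - 34.99) / 18.13) * sqrt(0.49 * 0.51)
rpb = 0.5928

0.5928


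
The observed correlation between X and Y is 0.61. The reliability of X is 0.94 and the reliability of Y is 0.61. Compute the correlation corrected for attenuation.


r_corrected = rxy / sqrt(rxx * ryy)
= 0.61 / sqrt(0.94 * 0.61)
= 0.61 / sqrt(0.5734)
= 0.61 / 0.757232
r_corrected = 0.8056

0.8056


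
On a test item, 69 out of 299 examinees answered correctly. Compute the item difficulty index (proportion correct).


Item difficulty p = number correct / total examinees
p = 69 / 299
p = 0.2308

0.2308


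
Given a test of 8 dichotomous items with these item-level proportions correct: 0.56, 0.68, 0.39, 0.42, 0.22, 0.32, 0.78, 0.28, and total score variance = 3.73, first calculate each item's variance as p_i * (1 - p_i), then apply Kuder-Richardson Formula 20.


For each item, compute p_i * q_i:
  Item 1: 0.56 * 0.44 = 0.2464
  Item 2: 0.68 * 0.32 = 0.2176
  Item 3: 0.39 * 0.61 = 0.2379
  Item 4: 0.42 * 0.58 = 0.2436
  Item 5: 0.22 * 0.78 = 0.1716
  Item 6: 0.32 * 0.68 = 0.2176
  Item 7: 0.78 * 0.22 = 0.1716
  Item 8: 0.28 * 0.72 = 0.2016
Sum(p_i * q_i) = 0.2464 + 0.2176 + 0.2379 + 0.2436 + 0.1716 + 0.2176 + 0.1716 + 0.2016 = 1.7079
KR-20 = (k/(k-1)) * (1 - Sum(p_i*q_i) / Var_total)
= (8/7) * (1 - 1.7079/3.73)
= 1.1429 * 0.5421
KR-20 = 0.6196

0.6196


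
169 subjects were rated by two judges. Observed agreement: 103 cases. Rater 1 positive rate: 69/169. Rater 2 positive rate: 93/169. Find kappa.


P_o = 103/169 = 0.609467
P_e = (69*93 + 100*76) / 28561 = 0.490774
kappa = (P_o - P_e) / (1 - P_e)
kappa = (0.609467 - 0.490774) / (1 - 0.490774)
kappa = 0.2331

0.2331


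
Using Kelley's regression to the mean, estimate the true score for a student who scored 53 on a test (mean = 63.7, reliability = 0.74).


T_est = rxx * X + (1 - rxx) * mean
T_est = 0.74 * 53 + 0.26 * 63.7
T_est = 39.22 + 16.562
T_est = 55.782

55.782


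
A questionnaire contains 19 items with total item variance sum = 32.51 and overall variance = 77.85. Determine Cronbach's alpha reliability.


alpha = (k/(k-1)) * (1 - sum(si^2)/s_total^2)
= (19/18) * (1 - 32.51/77.85)
alpha = 0.6148

0.6148


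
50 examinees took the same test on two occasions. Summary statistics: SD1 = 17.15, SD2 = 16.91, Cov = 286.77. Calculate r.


r = cov(X,Y) / (SD_X * SD_Y)
r = 286.77 / (17.15 * 16.91)
r = 286.77 / 290.0065
r = 0.9888

0.9888


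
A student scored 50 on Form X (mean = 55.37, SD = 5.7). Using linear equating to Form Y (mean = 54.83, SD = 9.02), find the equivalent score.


slope = SD_Y / SD_X = 9.02 / 5.7 ~ 1.5825
intercept = mean_Y - slope * mean_X = 54.83 - (9.02 / 5.7) * 55.37 ~ -32.7906
Y = slope * X + intercept. To avoid rounding drift from the rounded slope/intercept, evaluate the equivalent form Y = mean_Y + SD_Y * (X - mean_X) / SD_X at full precision:
Y = 54.83 + 9.02 * (50 - 55.37) / 5.7
Y = 54.83 - 9.02 * 5.37 / 5.7
Y = 54.83 - 48.4374 / 5.7
Y = 54.83 - 8.4978
Y = 46.3322

46.3322


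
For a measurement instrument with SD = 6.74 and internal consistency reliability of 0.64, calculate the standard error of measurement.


SEM = SD * sqrt(1 - rxx)
SEM = 6.74 * sqrt(1 - 0.64)
SEM = 6.74 * sqrt(0.36) = 6.74 * 0.6
SEM = 4.044

4.044


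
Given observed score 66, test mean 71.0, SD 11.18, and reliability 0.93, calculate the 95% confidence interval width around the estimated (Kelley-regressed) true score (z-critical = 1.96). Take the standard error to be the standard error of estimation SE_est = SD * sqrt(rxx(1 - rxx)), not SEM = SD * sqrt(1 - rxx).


True score estimate = 0.93*66 + 0.07*71.0 = 66.35
SE_est = SD * sqrt(rxx * (1 - rxx)) = 11.18 * sqrt(0.93 * 0.07) = 11.18 * sqrt(0.0651) = 2.852544
CI = T_est +/- z * SE_est, so width = 2 * z * SE_est = 2 * 1.96 * 2.852544
Width = 11.182

11.182


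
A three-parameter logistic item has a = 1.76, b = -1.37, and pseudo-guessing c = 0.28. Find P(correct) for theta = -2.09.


logit = 1.76*(-2.09 - -1.37) = -1.2672
P* = 1/(1 + exp(--1.2672)) = 0.2197
P = 0.28 + (1 - 0.28) * 0.2197
P = 0.4382

0.4382


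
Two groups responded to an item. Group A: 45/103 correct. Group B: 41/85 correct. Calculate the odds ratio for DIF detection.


Odds_A = 45/58 = 0.7759
Odds_B = 41/44 = 0.9318
OR = Odds_A / Odds_B = 0.7759 / 0.9318
Exactly, OR = (45 * 44) / (58 * 41) = 1980 / 2378
OR = 0.8326

0.8326


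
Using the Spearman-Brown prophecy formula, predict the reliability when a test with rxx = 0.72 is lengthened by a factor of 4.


r_new = (n * rxx) / (1 + (n-1) * rxx)
r_new = (4 * 0.72) / (1 + 3 * 0.72)
r_new = 2.88 / 3.16
r_new = 0.9114

0.9114


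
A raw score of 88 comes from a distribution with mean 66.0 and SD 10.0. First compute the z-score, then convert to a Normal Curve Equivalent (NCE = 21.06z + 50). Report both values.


z = (X - mean) / SD = (88 - 66.0) / 10.0
z = 22.0 / 10.0
z = 2.2
NCE = NCE = 21.06z + 50
Carry z at full precision (z = 22.0 / 10.0) into the conversion:
NCE = 21.06 * (22.0 / 10.0) + 50 = 463.32 / 10.0 + 50
NCE = 46.332 + 50
NCE = 96.332

96.332


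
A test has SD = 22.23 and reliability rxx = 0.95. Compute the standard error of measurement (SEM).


SEM = SD * sqrt(1 - rxx)
SEM = 22.23 * sqrt(1 - 0.95)
SEM = 22.23 * sqrt(0.05) = 22.23 * 0.223607
SEM = 4.9708

4.9708


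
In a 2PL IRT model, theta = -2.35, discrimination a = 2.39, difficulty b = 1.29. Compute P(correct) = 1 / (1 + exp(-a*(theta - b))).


a*(theta - b) = 2.39 * (-2.35 - 1.29) = -8.6996
exp(--8.6996) = 6000.5115
P = 1 / (1 + 6000.5115)
P = 0.0002

0.0002


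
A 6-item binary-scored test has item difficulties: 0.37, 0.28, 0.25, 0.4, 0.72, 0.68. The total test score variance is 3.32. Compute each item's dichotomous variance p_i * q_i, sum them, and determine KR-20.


For each item, compute p_i * q_i:
  Item 1: 0.37 * 0.63 = 0.2331
  Item 2: 0.28 * 0.72 = 0.2016
  Item 3: 0.25 * 0.75 = 0.1875
  Item 4: 0.4 * 0.6 = 0.24
  Item 5: 0.72 * 0.28 = 0.2016
  Item 6: 0.68 * 0.32 = 0.2176
Sum(p_i * q_i) = 0.2331 + 0.2016 + 0.1875 + 0.24 + 0.2016 + 0.2176 = 1.2814
KR-20 = (k/(k-1)) * (1 - Sum(p_i*q_i) / Var_total)
= (6/5) * (1 - 1.2814/3.32)
= 1.2 * 0.614
KR-20 = 0.7368

0.7368


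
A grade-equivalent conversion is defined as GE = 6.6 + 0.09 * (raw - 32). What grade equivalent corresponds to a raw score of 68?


raw - median = 68 - 32 = 36
slope * diff = 0.09 * 36 = 3.24
GE = 6.6 + 3.24
GE = 9.84

9.84


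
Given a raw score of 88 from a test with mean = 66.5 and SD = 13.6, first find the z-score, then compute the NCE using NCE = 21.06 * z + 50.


z = (X - mean) / SD = (88 - 66.5) / 13.6
z = 21.5 / 13.6
z = 1.5809
NCE = NCE = 21.06z + 50
Carry z at full precision (z = 21.5 / 13.6) into the conversion:
NCE = 21.06 * (21.5 / 13.6) + 50 = 452.79 / 13.6 + 50
NCE = 33.2934 + 50
NCE = 83.2934

83.2934


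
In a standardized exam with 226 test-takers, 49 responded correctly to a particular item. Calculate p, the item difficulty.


Item difficulty p = number correct / total examinees
p = 49 / 226
p = 0.2168

0.2168


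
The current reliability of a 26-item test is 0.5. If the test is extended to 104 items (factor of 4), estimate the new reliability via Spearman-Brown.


r_new = (n * rxx) / (1 + (n-1) * rxx)
r_new = (4 * 0.5) / (1 + 3 * 0.5)
r_new = 2.0 / 2.5
r_new = 0.8

0.8


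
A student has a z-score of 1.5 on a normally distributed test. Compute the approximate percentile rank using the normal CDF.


CDF(z) = 0.5 * (1 + erf(z/sqrt(2)))
erf(1.0607) = 0.8664
CDF = 0.9332
Percentile rank = 0.9332 * 100 = 93.32

93.32


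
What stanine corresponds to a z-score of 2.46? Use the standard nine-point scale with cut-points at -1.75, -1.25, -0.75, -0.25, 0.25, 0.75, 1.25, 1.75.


Stanine boundaries: [-1.75, -1.25, -0.75, -0.25, 0.25, 0.75, 1.25, 1.75]
z = 2.46
Check each boundary:
  z >= -1.75 -> could be stanine 2
  z >= -1.25 -> could be stanine 3
  z >= -0.75 -> could be stanine 4
  z >= -0.25 -> could be stanine 5
  z >= 0.25 -> could be stanine 6
  z >= 0.75 -> could be stanine 7
  z >= 1.25 -> could be stanine 8
  z >= 1.75 -> could be stanine 9
Highest qualifying boundary gives stanine = 9

9


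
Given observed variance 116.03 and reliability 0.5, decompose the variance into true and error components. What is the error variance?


var_true = rxx * var_obs = 0.5 * 116.03 = 58.015
var_error = var_obs - var_true
var_error = 116.03 - 58.015
var_error = 58.015

58.015


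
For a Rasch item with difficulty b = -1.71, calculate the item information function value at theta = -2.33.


P = 1/(1+exp(-(-2.33--1.71))) = 0.3498
I = P*(1-P) = 0.3498 * 0.6502
I = 0.2274

0.2274


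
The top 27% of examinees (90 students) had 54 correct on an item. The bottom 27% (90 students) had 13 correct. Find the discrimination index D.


p_upper = 54/90 = 0.6
p_lower = 13/90 = 0.1444
D = 0.6 - 0.1444 = 0.4556

0.4556


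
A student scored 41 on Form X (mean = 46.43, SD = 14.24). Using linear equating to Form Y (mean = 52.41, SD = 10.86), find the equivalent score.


slope = SD_Y / SD_X = 10.86 / 14.24 ~ 0.7626
intercept = mean_Y - slope * mean_X = 52.41 - (10.86 / 14.24) * 46.43 ~ 17.0006
Y = slope * X + intercept. To avoid rounding drift from the rounded slope/intercept, evaluate the equivalent form Y = mean_Y + SD_Y * (X - mean_X) / SD_X at full precision:
Y = 52.41 + 10.86 * (41 - 46.43) / 14.24
Y = 52.41 - 10.86 * 5.43 / 14.24
Y = 52.41 - 58.9698 / 14.24
Y = 52.41 - 4.1411
Y = 48.2689

48.2689


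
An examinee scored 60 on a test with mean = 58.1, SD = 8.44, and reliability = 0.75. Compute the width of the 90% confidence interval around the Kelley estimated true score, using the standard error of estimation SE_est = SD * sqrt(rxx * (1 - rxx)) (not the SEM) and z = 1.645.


True score estimate = 0.75*60 + 0.25*58.1 = 59.525
SE_est = SD * sqrt(rxx * (1 - rxx)) = 8.44 * sqrt(0.75 * 0.25) = 8.44 * sqrt(0.1875) = 3.654627
CI = T_est +/- z * SE_est, so width = 2 * z * SE_est = 2 * 1.645 * 3.654627
Width = 12.0237

12.0237


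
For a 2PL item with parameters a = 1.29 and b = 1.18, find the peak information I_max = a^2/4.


For 2PL, max info at theta = b = 1.18
I_max = a^2 / 4 = 1.29^2 / 4
= 1.6641 / 4
I_max = 0.416

0.416


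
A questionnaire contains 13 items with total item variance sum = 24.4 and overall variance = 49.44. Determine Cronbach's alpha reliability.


alpha = (k/(k-1)) * (1 - sum(si^2)/s_total^2)
= (13/12) * (1 - 24.4/49.44)
alpha = 0.5487

0.5487


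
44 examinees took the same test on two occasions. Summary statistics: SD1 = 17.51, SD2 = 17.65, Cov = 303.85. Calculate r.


r = cov(X,Y) / (SD_X * SD_Y)
r = 303.85 / (17.51 * 17.65)
r = 303.85 / 309.0515
r = 0.9832

0.9832


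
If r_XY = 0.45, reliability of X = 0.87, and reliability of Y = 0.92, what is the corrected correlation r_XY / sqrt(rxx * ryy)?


r_corrected = rxy / sqrt(rxx * ryy)
= 0.45 / sqrt(0.87 * 0.92)
= 0.45 / sqrt(0.8004)
= 0.45 / 0.894651
r_corrected = 0.503

0.503


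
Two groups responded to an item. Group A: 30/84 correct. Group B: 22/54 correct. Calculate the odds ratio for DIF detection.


Odds_A = 30/54 = 0.5556
Odds_B = 22/32 = 0.6875
OR = Odds_A / Odds_B = 0.5556 / 0.6875
Exactly, OR = (30 * 32) / (54 * 22) = 960 / 1188
OR = 0.8081

0.8081


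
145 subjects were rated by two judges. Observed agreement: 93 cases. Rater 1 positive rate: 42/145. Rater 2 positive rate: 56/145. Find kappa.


P_o = 93/145 = 0.641379
P_e = (42*56 + 103*89) / 21025 = 0.547872
kappa = (P_o - P_e) / (1 - P_e)
kappa = (0.641379 - 0.547872) / (1 - 0.547872)
kappa = 0.2068

0.2068


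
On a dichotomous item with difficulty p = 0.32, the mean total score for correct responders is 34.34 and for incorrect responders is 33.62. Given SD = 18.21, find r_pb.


q = 1 - p = 0.68
rpb = ((M1 - M0) / SD) * sqrt(p * q)
rpb = ((34.34 - 33.62) / 18.21) * sqrt(0.32 * 0.68)
rpb = 0.0184

0.0184


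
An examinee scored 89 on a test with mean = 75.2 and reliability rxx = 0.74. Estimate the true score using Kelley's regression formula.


T_est = rxx * X + (1 - rxx) * mean
T_est = 0.74 * 89 + 0.26 * 75.2
T_est = 65.86 + 19.552
T_est = 85.412

85.412


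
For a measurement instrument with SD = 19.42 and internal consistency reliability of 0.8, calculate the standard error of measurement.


SEM = SD * sqrt(1 - rxx)
SEM = 19.42 * sqrt(1 - 0.8)
SEM = 19.42 * sqrt(0.2) = 19.42 * 0.447214
SEM = 8.6849

8.6849


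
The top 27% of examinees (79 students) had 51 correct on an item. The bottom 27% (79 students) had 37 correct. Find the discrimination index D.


p_upper = 51/79 = 0.6456
p_lower = 37/79 = 0.4684
D = 0.6456 - 0.4684 = 0.1772

0.1772


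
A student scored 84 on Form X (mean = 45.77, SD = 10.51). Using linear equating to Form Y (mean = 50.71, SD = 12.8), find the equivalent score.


slope = SD_Y / SD_X = 12.8 / 10.51 ~ 1.2179
intercept = mean_Y - slope * mean_X = 50.71 - (12.8 / 10.51) * 45.77 ~ -5.0327
Y = slope * X + intercept. To avoid rounding drift from the rounded slope/intercept, evaluate the equivalent form Y = mean_Y + SD_Y * (X - mean_X) / SD_X at full precision:
Y = 50.71 + 12.8 * (84 - 45.77) / 10.51
Y = 50.71 + 12.8 * 38.23 / 10.51
Y = 50.71 + 489.344 / 10.51
Y = 50.71 + 46.5598
Y = 97.2698

97.2698


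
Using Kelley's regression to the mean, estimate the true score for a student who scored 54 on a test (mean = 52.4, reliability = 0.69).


T_est = rxx * X + (1 - rxx) * mean
T_est = 0.69 * 54 + 0.31 * 52.4
T_est = 37.26 + 16.244
T_est = 53.504

53.504


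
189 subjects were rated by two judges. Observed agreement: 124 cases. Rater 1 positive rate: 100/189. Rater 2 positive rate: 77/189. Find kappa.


P_o = 124/189 = 0.656085
P_e = (100*77 + 89*112) / 35721 = 0.494611
kappa = (P_o - P_e) / (1 - P_e)
kappa = (0.656085 - 0.494611) / (1 - 0.494611)
kappa = 0.3195

0.3195


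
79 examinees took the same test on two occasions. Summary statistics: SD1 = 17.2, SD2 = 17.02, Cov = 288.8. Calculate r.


r = cov(X,Y) / (SD_X * SD_Y)
r = 288.8 / (17.2 * 17.02)
r = 288.8 / 292.744
r = 0.9865

0.9865


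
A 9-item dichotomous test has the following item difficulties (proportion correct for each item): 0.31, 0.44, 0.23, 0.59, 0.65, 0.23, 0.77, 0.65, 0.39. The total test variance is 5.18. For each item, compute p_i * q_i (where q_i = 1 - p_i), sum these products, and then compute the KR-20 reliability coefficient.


For each item, compute p_i * q_i:
  Item 1: 0.31 * 0.69 = 0.2139
  Item 2: 0.44 * 0.56 = 0.2464
  Item 3: 0.23 * 0.77 = 0.1771
  Item 4: 0.59 * 0.41 = 0.2419
  Item 5: 0.65 * 0.35 = 0.2275
  Item 6: 0.23 * 0.77 = 0.1771
  Item 7: 0.77 * 0.23 = 0.1771
  Item 8: 0.65 * 0.35 = 0.2275
  Item 9: 0.39 * 0.61 = 0.2379
Sum(p_i * q_i) = 0.2139 + 0.2464 + 0.1771 + 0.2419 + 0.2275 + 0.1771 + 0.1771 + 0.2275 + 0.2379 = 1.9264
KR-20 = (k/(k-1)) * (1 - Sum(p_i*q_i) / Var_total)
= (9/8) * (1 - 1.9264/5.18)
= 1.125 * 0.6281
KR-20 = 0.7066

0.7066


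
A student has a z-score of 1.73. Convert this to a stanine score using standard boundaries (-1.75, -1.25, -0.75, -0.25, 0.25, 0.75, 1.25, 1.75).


Stanine boundaries: [-1.75, -1.25, -0.75, -0.25, 0.25, 0.75, 1.25, 1.75]
z = 1.73
Check each boundary:
  z >= -1.75 -> could be stanine 2
  z >= -1.25 -> could be stanine 3
  z >= -0.75 -> could be stanine 4
  z >= -0.25 -> could be stanine 5
  z >= 0.25 -> could be stanine 6
  z >= 0.75 -> could be stanine 7
  z >= 1.25 -> could be stanine 8
  z < 1.75
Highest qualifying boundary gives stanine = 8

8


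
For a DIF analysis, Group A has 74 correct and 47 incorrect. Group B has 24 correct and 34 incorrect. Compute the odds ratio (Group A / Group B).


Odds_A = 74/47 = 1.5745
Odds_B = 24/34 = 0.7059
OR = Odds_A / Odds_B = 1.5745 / 0.7059
Exactly, OR = (74 * 34) / (47 * 24) = 2516 / 1128
OR = 2.2305

2.2305


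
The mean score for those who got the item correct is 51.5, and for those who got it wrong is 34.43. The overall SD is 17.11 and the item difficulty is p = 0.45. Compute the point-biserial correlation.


q = 1 - p = 0.55
rpb = ((M1 - M0) / SD) * sqrt(p * q)
rpb = ((51.5 - 34.43) / 17.11) * sqrt(0.45 * 0.55)
rpb = 0.4963

0.4963


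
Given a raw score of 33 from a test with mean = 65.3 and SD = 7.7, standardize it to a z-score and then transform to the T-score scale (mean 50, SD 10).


z = (X - mean) / SD = (33 - 65.3) / 7.7
z = -32.3 / 7.7
z = -4.1948
T-score = T = 50 + 10z
Carry z at full precision (z = -32.3 / 7.7) into the conversion:
T-score = 50 + 10 * (-32.3 / 7.7) = 50 + -323 / 7.7
T-score = 50 + -41.9481
T-score = 8.0519

8.0519


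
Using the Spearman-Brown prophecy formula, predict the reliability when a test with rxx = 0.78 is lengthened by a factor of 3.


r_new = (n * rxx) / (1 + (n-1) * rxx)
r_new = (3 * 0.78) / (1 + 2 * 0.78)
r_new = 2.34 / 2.56
r_new = 0.9141

0.9141


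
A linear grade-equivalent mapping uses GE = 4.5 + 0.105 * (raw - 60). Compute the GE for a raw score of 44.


raw - median = 44 - 60 = -16
slope * diff = 0.105 * -16 = -1.68
GE = 4.5 + -1.68
GE = 2.82

2.82


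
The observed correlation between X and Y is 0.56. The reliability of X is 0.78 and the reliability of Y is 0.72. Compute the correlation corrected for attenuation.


r_corrected = rxy / sqrt(rxx * ryy)
= 0.56 / sqrt(0.78 * 0.72)
= 0.56 / sqrt(0.5616)
= 0.56 / 0.7494
r_corrected = 0.7473

0.7473


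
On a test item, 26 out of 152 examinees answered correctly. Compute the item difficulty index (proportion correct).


Item difficulty p = number correct / total examinees
p = 26 / 152
p = 0.1711

0.1711


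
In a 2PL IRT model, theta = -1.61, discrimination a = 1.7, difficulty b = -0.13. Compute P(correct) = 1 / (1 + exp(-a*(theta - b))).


a*(theta - b) = 1.7 * (-1.61 - -0.13) = -2.516
exp(--2.516) = 12.379
P = 1 / (1 + 12.379)
P = 0.0747

0.0747


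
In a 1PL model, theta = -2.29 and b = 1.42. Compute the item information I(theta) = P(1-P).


P = 1/(1+exp(-(-2.29-1.42))) = 0.0239
I = P*(1-P) = 0.0239 * 0.9761
I = 0.0233

0.0233


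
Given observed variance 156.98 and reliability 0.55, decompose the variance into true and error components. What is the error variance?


var_true = rxx * var_obs = 0.55 * 156.98 = 86.339
var_error = var_obs - var_true
var_error = 156.98 - 86.339
var_error = 70.641

70.641


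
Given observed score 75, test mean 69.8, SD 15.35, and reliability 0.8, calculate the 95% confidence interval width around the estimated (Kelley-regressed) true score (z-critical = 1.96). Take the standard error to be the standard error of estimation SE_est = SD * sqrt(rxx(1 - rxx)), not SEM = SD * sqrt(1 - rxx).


True score estimate = 0.8*75 + 0.2*69.8 = 73.96
SE_est = SD * sqrt(rxx * (1 - rxx)) = 15.35 * sqrt(0.8 * 0.2) = 15.35 * sqrt(0.16) = 6.14
CI = T_est +/- z * SE_est, so width = 2 * z * SE_est = 2 * 1.96 * 6.14
Width = 24.0688

24.0688


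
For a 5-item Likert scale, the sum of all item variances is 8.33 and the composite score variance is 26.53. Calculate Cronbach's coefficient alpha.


alpha = (k/(k-1)) * (1 - sum(si^2)/s_total^2)
= (5/4) * (1 - 8.33/26.53)
alpha = 0.8575

0.8575


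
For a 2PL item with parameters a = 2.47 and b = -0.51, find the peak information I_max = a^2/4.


For 2PL, max info at theta = b = -0.51
I_max = a^2 / 4 = 2.47^2 / 4
= 6.1009 / 4
I_max = 1.5252

1.5252


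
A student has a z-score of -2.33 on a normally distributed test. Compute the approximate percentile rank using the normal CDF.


CDF(z) = 0.5 * (1 + erf(z/sqrt(2)))
erf(-1.6476) = -0.9802
CDF = 0.0099
Percentile rank = 0.0099 * 100 = 0.99

0.99


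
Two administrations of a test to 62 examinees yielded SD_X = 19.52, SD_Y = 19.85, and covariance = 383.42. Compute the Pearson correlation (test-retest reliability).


r = cov(X,Y) / (SD_X * SD_Y)
r = 383.42 / (19.52 * 19.85)
r = 383.42 / 387.472
r = 0.9895

0.9895


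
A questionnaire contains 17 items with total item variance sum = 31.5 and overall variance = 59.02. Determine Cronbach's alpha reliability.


alpha = (k/(k-1)) * (1 - sum(si^2)/s_total^2)
= (17/16) * (1 - 31.5/59.02)
alpha = 0.4954

0.4954


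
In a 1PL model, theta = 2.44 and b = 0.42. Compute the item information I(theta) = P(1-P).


P = 1/(1+exp(-(2.44-0.42))) = 0.8829
I = P*(1-P) = 0.8829 * 0.1171
I = 0.1034

0.1034


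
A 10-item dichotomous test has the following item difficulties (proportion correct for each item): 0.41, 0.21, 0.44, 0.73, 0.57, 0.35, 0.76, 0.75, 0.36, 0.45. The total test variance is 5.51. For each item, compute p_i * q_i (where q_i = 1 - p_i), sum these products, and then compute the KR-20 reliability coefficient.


For each item, compute p_i * q_i:
  Item 1: 0.41 * 0.59 = 0.2419
  Item 2: 0.21 * 0.79 = 0.1659
  Item 3: 0.44 * 0.56 = 0.2464
  Item 4: 0.73 * 0.27 = 0.1971
  Item 5: 0.57 * 0.43 = 0.2451
  Item 6: 0.35 * 0.65 = 0.2275
  Item 7: 0.76 * 0.24 = 0.1824
  Item 8: 0.75 * 0.25 = 0.1875
  Item 9: 0.36 * 0.64 = 0.2304
  Item 10: 0.45 * 0.55 = 0.2475
Sum(p_i * q_i) = 0.2419 + 0.1659 + 0.2464 + 0.1971 + 0.2451 + 0.2275 + 0.1824 + 0.1875 + 0.2304 + 0.2475 = 2.1717
KR-20 = (k/(k-1)) * (1 - Sum(p_i*q_i) / Var_total)
= (10/9) * (1 - 2.1717/5.51)
= 1.1111 * 0.6059
KR-20 = 0.6732

0.6732


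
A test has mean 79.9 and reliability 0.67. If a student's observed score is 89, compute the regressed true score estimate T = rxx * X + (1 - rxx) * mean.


T_est = rxx * X + (1 - rxx) * mean
T_est = 0.67 * 89 + 0.33 * 79.9
T_est = 59.63 + 26.367
T_est = 85.997

85.997


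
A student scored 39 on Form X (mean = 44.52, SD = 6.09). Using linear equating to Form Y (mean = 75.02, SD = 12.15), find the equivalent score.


slope = SD_Y / SD_X = 12.15 / 6.09 ~ 1.9951
intercept = mean_Y - slope * mean_X = 75.02 - (12.15 / 6.09) * 44.52 ~ -13.8007
Y = slope * X + intercept. To avoid rounding drift from the rounded slope/intercept, evaluate the equivalent form Y = mean_Y + SD_Y * (X - mean_X) / SD_X at full precision:
Y = 75.02 + 12.15 * (39 - 44.52) / 6.09
Y = 75.02 - 12.15 * 5.52 / 6.09
Y = 75.02 - 67.068 / 6.09
Y = 75.02 - 11.0128
Y = 64.0072

64.0072


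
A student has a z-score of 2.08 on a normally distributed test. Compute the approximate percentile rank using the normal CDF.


CDF(z) = 0.5 * (1 + erf(z/sqrt(2)))
erf(1.4708) = 0.9625
CDF = 0.9812
Percentile rank = 0.9812 * 100 = 98.12

98.12


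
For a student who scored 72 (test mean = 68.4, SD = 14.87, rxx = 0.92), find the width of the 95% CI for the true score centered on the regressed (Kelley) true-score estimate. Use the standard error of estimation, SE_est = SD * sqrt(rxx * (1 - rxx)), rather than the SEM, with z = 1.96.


True score estimate = 0.92*72 + 0.08*68.4 = 71.712
SE_est = SD * sqrt(rxx * (1 - rxx)) = 14.87 * sqrt(0.92 * 0.08) = 14.87 * sqrt(0.0736) = 4.03413
CI = T_est +/- z * SE_est, so width = 2 * z * SE_est = 2 * 1.96 * 4.03413
Width = 15.8138

15.8138


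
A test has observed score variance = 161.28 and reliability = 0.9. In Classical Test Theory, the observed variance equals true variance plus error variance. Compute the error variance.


var_true = rxx * var_obs = 0.9 * 161.28 = 145.152
var_error = var_obs - var_true
var_error = 161.28 - 145.152
var_error = 16.128

16.128


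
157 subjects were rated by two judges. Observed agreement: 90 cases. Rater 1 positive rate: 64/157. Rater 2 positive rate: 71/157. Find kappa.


P_o = 90/157 = 0.573248
P_e = (64*71 + 93*86) / 24649 = 0.508824
kappa = (P_o - P_e) / (1 - P_e)
kappa = (0.573248 - 0.508824) / (1 - 0.508824)
kappa = 0.1312

0.1312


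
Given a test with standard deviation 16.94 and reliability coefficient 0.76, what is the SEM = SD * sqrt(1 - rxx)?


SEM = SD * sqrt(1 - rxx)
SEM = 16.94 * sqrt(1 - 0.76)
SEM = 16.94 * sqrt(0.24) = 16.94 * 0.489898
SEM = 8.2989

8.2989


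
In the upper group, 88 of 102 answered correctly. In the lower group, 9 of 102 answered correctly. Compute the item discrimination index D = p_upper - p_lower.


p_upper = 88/102 = 0.8627
p_lower = 9/102 = 0.0882
D = 0.8627 - 0.0882 = 0.7745

0.7745


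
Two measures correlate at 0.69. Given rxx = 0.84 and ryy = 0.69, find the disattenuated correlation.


r_corrected = rxy / sqrt(rxx * ryy)
= 0.69 / sqrt(0.84 * 0.69)
= 0.69 / sqrt(0.5796)
= 0.69 / 0.761315
r_corrected = 0.9063

0.9063


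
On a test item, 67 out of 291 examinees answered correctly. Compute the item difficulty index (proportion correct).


Item difficulty p = number correct / total examinees
p = 67 / 291
p = 0.2302

0.2302


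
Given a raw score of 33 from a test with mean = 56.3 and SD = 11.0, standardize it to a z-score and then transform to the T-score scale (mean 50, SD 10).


z = (X - mean) / SD = (33 - 56.3) / 11.0
z = -23.3 / 11.0
z = -2.1182
T-score = T = 50 + 10z
Carry z at full precision (z = -23.3 / 11.0) into the conversion:
T-score = 50 + 10 * (-23.3 / 11.0) = 50 + -233 / 11.0
T-score = 50 + -21.1818
T-score = 28.8182

28.8182


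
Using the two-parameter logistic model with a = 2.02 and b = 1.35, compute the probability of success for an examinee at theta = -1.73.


a*(theta - b) = 2.02 * (-1.73 - 1.35) = -6.2216
exp(--6.2216) = 503.5082
P = 1 / (1 + 503.5082)
P = 0.002

0.002


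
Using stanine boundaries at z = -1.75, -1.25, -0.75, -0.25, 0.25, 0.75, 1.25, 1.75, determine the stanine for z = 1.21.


Stanine boundaries: [-1.75, -1.25, -0.75, -0.25, 0.25, 0.75, 1.25, 1.75]
z = 1.21
Check each boundary:
  z >= -1.75 -> could be stanine 2
  z >= -1.25 -> could be stanine 3
  z >= -0.75 -> could be stanine 4
  z >= -0.25 -> could be stanine 5
  z >= 0.25 -> could be stanine 6
  z >= 0.75 -> could be stanine 7
  z < 1.25
  z < 1.75
Highest qualifying boundary gives stanine = 7

7


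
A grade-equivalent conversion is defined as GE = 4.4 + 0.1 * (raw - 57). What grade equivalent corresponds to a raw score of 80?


raw - median = 80 - 57 = 23
slope * diff = 0.1 * 23 = 2.3
GE = 4.4 + 2.3
GE = 6.7

6.7


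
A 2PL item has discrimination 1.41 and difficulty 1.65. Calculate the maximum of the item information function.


For 2PL, max info at theta = b = 1.65
I_max = a^2 / 4 = 1.41^2 / 4
= 1.9881 / 4
I_max = 0.497

0.497


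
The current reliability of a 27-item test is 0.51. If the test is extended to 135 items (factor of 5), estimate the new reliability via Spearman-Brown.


r_new = (n * rxx) / (1 + (n-1) * rxx)
r_new = (5 * 0.51) / (1 + 4 * 0.51)
r_new = 2.55 / 3.04
r_new = 0.8388

0.8388


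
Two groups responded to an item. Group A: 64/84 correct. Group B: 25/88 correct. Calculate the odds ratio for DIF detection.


Odds_A = 64/20 = 3.2
Odds_B = 25/63 = 0.3968
OR = Odds_A / Odds_B = 3.2 / 0.3968
Exactly, OR = (64 * 63) / (20 * 25) = 4032 / 500
OR = 8.064

8.064


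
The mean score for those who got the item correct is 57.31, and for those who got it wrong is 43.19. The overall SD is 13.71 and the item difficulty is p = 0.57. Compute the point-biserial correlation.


q = 1 - p = 0.43
rpb = ((M1 - M0) / SD) * sqrt(p * q)
rpb = ((57.31 - 43.19) / 13.71) * sqrt(0.57 * 0.43)
rpb = 0.5099

0.5099


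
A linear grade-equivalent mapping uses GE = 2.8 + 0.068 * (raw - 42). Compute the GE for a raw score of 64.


raw - median = 64 - 42 = 22
slope * diff = 0.068 * 22 = 1.496
GE = 2.8 + 1.496
GE = 4.296

4.296


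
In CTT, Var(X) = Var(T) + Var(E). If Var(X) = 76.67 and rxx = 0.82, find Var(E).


var_true = rxx * var_obs = 0.82 * 76.67 = 62.8694
var_error = var_obs - var_true
var_error = 76.67 - 62.8694
var_error = 13.8006

13.8006


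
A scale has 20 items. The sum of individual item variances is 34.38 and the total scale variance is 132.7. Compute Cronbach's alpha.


alpha = (k/(k-1)) * (1 - sum(si^2)/s_total^2)
= (20/19) * (1 - 34.38/132.7)
alpha = 0.7799

0.7799


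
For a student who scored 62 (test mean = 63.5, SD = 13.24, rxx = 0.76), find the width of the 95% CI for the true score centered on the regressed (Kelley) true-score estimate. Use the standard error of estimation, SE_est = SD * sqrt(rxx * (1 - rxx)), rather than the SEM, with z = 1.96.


True score estimate = 0.76*62 + 0.24*63.5 = 62.36
SE_est = SD * sqrt(rxx * (1 - rxx)) = 13.24 * sqrt(0.76 * 0.24) = 13.24 * sqrt(0.1824) = 5.654581
CI = T_est +/- z * SE_est, so width = 2 * z * SE_est = 2 * 1.96 * 5.654581
Width = 22.166

22.166


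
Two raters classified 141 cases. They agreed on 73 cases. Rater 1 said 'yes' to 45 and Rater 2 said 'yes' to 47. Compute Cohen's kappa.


P_o = 73/141 = 0.51773
P_e = (45*47 + 96*94) / 19881 = 0.560284
kappa = (P_o - P_e) / (1 - P_e)
kappa = (0.51773 - 0.560284) / (1 - 0.560284)
kappa = -0.0968

-0.0968


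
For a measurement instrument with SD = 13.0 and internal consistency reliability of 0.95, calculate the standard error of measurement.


SEM = SD * sqrt(1 - rxx)
SEM = 13.0 * sqrt(1 - 0.95)
SEM = 13.0 * sqrt(0.05) = 13.0 * 0.223607
SEM = 2.9069

2.9069


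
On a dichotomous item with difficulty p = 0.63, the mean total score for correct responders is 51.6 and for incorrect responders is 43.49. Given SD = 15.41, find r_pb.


q = 1 - p = 0.37
rpb = ((M1 - M0) / SD) * sqrt(p * q)
rpb = ((51.6 - 43.49) / 15.41) * sqrt(0.63 * 0.37)
rpb = 0.2541

0.2541


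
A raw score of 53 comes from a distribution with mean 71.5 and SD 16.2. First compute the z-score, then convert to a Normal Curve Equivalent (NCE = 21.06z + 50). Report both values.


z = (X - mean) / SD = (53 - 71.5) / 16.2
z = -18.5 / 16.2
z = -1.142
NCE = NCE = 21.06z + 50
Carry z at full precision (z = -18.5 / 16.2) into the conversion:
NCE = 21.06 * (-18.5 / 16.2) + 50 = -389.61 / 16.2 + 50
NCE = -24.05 + 50
NCE = 25.95

25.95


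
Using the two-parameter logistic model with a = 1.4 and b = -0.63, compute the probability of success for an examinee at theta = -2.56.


a*(theta - b) = 1.4 * (-2.56 - -0.63) = -2.702
exp(--2.702) = 14.9095
P = 1 / (1 + 14.9095)
P = 0.0629

0.0629


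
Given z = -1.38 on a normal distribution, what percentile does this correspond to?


CDF(z) = 0.5 * (1 + erf(z/sqrt(2)))
erf(-0.9758) = -0.8324
CDF = 0.0838
Percentile rank = 0.0838 * 100 = 8.38

8.38


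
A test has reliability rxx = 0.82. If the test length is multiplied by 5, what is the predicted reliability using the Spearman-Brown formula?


r_new = (n * rxx) / (1 + (n-1) * rxx)
r_new = (5 * 0.82) / (1 + 4 * 0.82)
r_new = 4.1 / 4.28
r_new = 0.9579

0.9579


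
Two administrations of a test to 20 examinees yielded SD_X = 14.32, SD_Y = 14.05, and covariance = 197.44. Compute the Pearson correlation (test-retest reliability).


r = cov(X,Y) / (SD_X * SD_Y)
r = 197.44 / (14.32 * 14.05)
r = 197.44 / 201.196
r = 0.9813

0.9813


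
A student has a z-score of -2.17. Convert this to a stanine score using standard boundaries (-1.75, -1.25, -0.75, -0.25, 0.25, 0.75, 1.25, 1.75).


Stanine boundaries: [-1.75, -1.25, -0.75, -0.25, 0.25, 0.75, 1.25, 1.75]
z = -2.17
Check each boundary:
  z < -1.75
  z < -1.25
  z < -0.75
  z < -0.25
  z < 0.25
  z < 0.75
  z < 1.25
  z < 1.75
Highest qualifying boundary gives stanine = 1

1


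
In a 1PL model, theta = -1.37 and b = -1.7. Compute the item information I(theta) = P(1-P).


P = 1/(1+exp(-(-1.37--1.7))) = 0.5818
I = P*(1-P) = 0.5818 * 0.4182
I = 0.2433

0.2433


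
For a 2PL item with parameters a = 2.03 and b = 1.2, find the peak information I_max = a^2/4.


For 2PL, max info at theta = b = 1.2
I_max = a^2 / 4 = 2.03^2 / 4
= 4.1209 / 4
I_max = 1.0302

1.0302


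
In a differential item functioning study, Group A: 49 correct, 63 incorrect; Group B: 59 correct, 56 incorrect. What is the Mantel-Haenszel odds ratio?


Odds_A = 49/63 = 0.7778
Odds_B = 59/56 = 1.0536
OR = Odds_A / Odds_B = 0.7778 / 1.0536
Exactly, OR = (49 * 56) / (63 * 59) = 2744 / 3717
OR = 0.7382

0.7382


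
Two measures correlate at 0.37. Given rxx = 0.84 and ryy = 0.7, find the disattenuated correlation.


r_corrected = rxy / sqrt(rxx * ryy)
= 0.37 / sqrt(0.84 * 0.7)
= 0.37 / sqrt(0.588)
= 0.37 / 0.766812
r_corrected = 0.4825

0.4825


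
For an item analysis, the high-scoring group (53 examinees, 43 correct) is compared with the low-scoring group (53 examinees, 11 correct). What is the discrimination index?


p_upper = 43/53 = 0.8113
p_lower = 11/53 = 0.2075
D = 0.8113 - 0.2075 = 0.6038

0.6038


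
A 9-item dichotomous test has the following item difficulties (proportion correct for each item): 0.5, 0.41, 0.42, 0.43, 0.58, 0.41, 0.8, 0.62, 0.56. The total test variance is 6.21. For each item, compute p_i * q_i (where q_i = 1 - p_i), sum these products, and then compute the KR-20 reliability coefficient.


For each item, compute p_i * q_i:
  Item 1: 0.5 * 0.5 = 0.25
  Item 2: 0.41 * 0.59 = 0.2419
  Item 3: 0.42 * 0.58 = 0.2436
  Item 4: 0.43 * 0.57 = 0.2451
  Item 5: 0.58 * 0.42 = 0.2436
  Item 6: 0.41 * 0.59 = 0.2419
  Item 7: 0.8 * 0.2 = 0.16
  Item 8: 0.62 * 0.38 = 0.2356
  Item 9: 0.56 * 0.44 = 0.2464
Sum(p_i * q_i) = 0.25 + 0.2419 + 0.2436 + 0.2451 + 0.2436 + 0.2419 + 0.16 + 0.2356 + 0.2464 = 2.1081
KR-20 = (k/(k-1)) * (1 - Sum(p_i*q_i) / Var_total)
= (9/8) * (1 - 2.1081/6.21)
= 1.125 * 0.6605
KR-20 = 0.7431

0.7431


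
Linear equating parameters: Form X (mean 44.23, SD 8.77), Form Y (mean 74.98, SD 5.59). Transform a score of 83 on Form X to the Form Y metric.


slope = SD_Y / SD_X = 5.59 / 8.77 ~ 0.6374
intercept = mean_Y - slope * mean_X = 74.98 - (5.59 / 8.77) * 44.23 ~ 46.7878
Y = slope * X + intercept. To avoid rounding drift from the rounded slope/intercept, evaluate the equivalent form Y = mean_Y + SD_Y * (X - mean_X) / SD_X at full precision:
Y = 74.98 + 5.59 * (83 - 44.23) / 8.77
Y = 74.98 + 5.59 * 38.77 / 8.77
Y = 74.98 + 216.7243 / 8.77
Y = 74.98 + 24.712
Y = 99.692

99.692


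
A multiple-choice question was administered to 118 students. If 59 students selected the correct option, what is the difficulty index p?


Item difficulty p = number correct / total examinees
p = 59 / 118
p = 0.5

0.5


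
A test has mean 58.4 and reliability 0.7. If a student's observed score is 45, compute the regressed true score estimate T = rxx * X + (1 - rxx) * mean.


T_est = rxx * X + (1 - rxx) * mean
T_est = 0.7 * 45 + 0.3 * 58.4
T_est = 31.5 + 17.52
T_est = 49.02

49.02


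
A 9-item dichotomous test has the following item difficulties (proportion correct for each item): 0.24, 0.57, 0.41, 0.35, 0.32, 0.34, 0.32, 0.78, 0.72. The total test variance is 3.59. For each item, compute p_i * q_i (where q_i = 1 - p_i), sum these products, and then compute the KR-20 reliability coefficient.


For each item, compute p_i * q_i:
  Item 1: 0.24 * 0.76 = 0.1824
  Item 2: 0.57 * 0.43 = 0.2451
  Item 3: 0.41 * 0.59 = 0.2419
  Item 4: 0.35 * 0.65 = 0.2275
  Item 5: 0.32 * 0.68 = 0.2176
  Item 6: 0.34 * 0.66 = 0.2244
  Item 7: 0.32 * 0.68 = 0.2176
  Item 8: 0.78 * 0.22 = 0.1716
  Item 9: 0.72 * 0.28 = 0.2016
Sum(p_i * q_i) = 0.1824 + 0.2451 + 0.2419 + 0.2275 + 0.2176 + 0.2244 + 0.2176 + 0.1716 + 0.2016 = 1.9297
KR-20 = (k/(k-1)) * (1 - Sum(p_i*q_i) / Var_total)
= (9/8) * (1 - 1.9297/3.59)
= 1.125 * 0.4625
KR-20 = 0.5203

0.5203


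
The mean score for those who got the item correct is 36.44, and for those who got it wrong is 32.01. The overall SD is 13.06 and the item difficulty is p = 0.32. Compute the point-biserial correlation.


q = 1 - p = 0.68
rpb = ((M1 - M0) / SD) * sqrt(p * q)
rpb = ((36.44 - 32.01) / 13.06) * sqrt(0.32 * 0.68)
rpb = 0.1582

0.1582


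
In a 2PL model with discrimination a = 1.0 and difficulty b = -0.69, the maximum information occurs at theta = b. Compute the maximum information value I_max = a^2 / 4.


For 2PL, max info at theta = b = -0.69
I_max = a^2 / 4 = 1.0^2 / 4
= 1.0 / 4
I_max = 0.25

0.25


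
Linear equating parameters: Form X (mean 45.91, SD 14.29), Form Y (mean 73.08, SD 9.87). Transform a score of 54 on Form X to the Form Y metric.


slope = SD_Y / SD_X = 9.87 / 14.29 ~ 0.6907
intercept = mean_Y - slope * mean_X = 73.08 - (9.87 / 14.29) * 45.91 ~ 41.3703
Y = slope * X + intercept. To avoid rounding drift from the rounded slope/intercept, evaluate the equivalent form Y = mean_Y + SD_Y * (X - mean_X) / SD_X at full precision:
Y = 73.08 + 9.87 * (54 - 45.91) / 14.29
Y = 73.08 + 9.87 * 8.09 / 14.29
Y = 73.08 + 79.8483 / 14.29
Y = 73.08 + 5.5877
Y = 78.6677

78.6677


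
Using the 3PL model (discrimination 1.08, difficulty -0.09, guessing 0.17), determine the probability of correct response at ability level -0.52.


logit = 1.08*(-0.52 - -0.09) = -0.4644
P* = 1/(1 + exp(--0.4644)) = 0.3859
P = 0.17 + (1 - 0.17) * 0.3859
P = 0.4903

0.4903


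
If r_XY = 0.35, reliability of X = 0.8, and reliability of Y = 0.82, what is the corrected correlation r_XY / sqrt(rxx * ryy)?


r_corrected = rxy / sqrt(rxx * ryy)
= 0.35 / sqrt(0.8 * 0.82)
= 0.35 / sqrt(0.656)
= 0.35 / 0.809938
r_corrected = 0.4321

0.4321


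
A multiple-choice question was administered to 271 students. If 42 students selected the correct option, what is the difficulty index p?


Item difficulty p = number correct / total examinees
p = 42 / 271
p = 0.155

0.155
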